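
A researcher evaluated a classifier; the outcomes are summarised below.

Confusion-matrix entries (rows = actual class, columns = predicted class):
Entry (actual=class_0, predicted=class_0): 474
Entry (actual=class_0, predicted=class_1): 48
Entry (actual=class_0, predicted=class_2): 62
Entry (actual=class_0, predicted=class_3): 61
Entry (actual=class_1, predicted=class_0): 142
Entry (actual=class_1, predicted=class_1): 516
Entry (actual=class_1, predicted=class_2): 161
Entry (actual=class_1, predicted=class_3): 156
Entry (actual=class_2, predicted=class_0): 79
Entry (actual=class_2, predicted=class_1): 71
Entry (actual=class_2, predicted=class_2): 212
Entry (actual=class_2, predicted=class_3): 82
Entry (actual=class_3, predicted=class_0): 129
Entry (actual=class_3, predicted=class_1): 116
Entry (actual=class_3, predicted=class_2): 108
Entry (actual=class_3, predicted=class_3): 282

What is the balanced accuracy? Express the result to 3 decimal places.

Balanced accuracy = mean of per-class recall.
  class_0: recall = 474/645 = 0.7349
  class_1: recall = 516/975 = 0.5292
  class_2: recall = 212/444 = 0.4775
  class_3: recall = 282/635 = 0.4441
Mean = (0.7349 + 0.5292 + 0.4775 + 0.4441) / 4 = 0.546

0.546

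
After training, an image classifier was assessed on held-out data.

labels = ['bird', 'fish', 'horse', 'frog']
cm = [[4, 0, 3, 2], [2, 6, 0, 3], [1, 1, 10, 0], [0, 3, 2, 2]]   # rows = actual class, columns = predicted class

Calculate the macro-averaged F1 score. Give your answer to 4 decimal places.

0.5245

Per-class F1 score (2·TP/(2·TP+FP+FN)):
  bird: TP=4, FP=2+1+0=3, FN=0+3+2=5 → 8/16 = 0.50000
  fish: TP=6, FP=0+1+3=4, FN=2+0+3=5 → 12/21 = 0.57143
  horse: TP=10, FP=3+0+2=5, FN=1+1+0=2 → 20/27 = 0.74074
  frog: TP=2, FP=2+3+0=5, FN=0+3+2=5 → 4/14 = 0.28571
Macro-F1 score = mean = (0.50000 + 0.57143 + 0.74074 + 0.28571) / 4 = 0.5245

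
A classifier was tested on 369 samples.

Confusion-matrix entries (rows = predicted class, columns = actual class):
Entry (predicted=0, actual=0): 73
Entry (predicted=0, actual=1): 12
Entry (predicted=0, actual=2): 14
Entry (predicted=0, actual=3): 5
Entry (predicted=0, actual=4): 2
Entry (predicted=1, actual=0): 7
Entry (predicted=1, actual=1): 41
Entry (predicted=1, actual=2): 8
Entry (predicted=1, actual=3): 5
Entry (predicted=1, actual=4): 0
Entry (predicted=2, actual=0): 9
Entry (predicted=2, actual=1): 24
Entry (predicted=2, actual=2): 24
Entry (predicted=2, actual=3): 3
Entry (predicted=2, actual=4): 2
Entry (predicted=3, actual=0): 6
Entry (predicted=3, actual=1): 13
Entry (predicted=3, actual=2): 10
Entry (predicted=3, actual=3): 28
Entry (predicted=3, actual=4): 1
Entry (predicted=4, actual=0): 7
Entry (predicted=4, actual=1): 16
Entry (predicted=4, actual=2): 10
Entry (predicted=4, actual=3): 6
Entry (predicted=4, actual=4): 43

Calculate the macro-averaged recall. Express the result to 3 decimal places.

0.592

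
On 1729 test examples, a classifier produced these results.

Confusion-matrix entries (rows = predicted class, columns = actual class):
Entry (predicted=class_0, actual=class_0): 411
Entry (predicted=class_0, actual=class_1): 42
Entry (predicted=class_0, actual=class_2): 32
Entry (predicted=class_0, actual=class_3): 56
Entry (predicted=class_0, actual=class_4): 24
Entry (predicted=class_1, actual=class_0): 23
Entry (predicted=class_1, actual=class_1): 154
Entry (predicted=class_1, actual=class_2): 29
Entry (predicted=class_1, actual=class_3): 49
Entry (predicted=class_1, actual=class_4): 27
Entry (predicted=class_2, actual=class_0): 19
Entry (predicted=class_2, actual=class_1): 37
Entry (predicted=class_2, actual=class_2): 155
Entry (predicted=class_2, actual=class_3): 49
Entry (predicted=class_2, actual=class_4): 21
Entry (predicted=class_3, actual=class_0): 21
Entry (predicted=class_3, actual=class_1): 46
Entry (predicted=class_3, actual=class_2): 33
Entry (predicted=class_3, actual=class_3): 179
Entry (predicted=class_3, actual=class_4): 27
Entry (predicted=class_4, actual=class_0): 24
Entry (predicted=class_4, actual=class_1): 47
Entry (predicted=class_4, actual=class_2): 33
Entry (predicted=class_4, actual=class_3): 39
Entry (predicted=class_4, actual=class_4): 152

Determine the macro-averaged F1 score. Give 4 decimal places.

0.5831

Per-class F1 score (2·TP/(2·TP+FP+FN)):
  class_0: TP=411, FP=42+32+56+24=154, FN=23+19+21+24=87 → 822/1063 = 0.77328
  class_1: TP=154, FP=23+29+49+27=128, FN=42+37+46+47=172 → 308/608 = 0.50658
  class_2: TP=155, FP=19+37+49+21=126, FN=32+29+33+33=127 → 310/563 = 0.55062
  class_3: TP=179, FP=21+46+33+27=127, FN=56+49+49+39=193 → 358/678 = 0.52802
  class_4: TP=152, FP=24+47+33+39=143, FN=24+27+21+27=99 → 304/546 = 0.55678
Macro-F1 score = mean = (0.77328 + 0.50658 + 0.55062 + 0.52802 + 0.55678) / 5 = 0.5831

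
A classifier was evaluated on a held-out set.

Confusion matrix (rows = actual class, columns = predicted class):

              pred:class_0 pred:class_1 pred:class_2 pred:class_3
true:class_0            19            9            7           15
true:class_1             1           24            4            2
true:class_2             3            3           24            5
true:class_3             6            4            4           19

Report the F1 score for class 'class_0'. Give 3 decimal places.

One-vs-rest for 'class_0': TP = diagonal; FP = other classes predicted 'class_0'; FN = 'class_0' predicted as other.
F1 score = 2·TP/(2·TP+FP+FN).
class_0: TP=19, FP=1+3+6=10, FN=9+7+15=31 → 38/79 = 0.4810

0.481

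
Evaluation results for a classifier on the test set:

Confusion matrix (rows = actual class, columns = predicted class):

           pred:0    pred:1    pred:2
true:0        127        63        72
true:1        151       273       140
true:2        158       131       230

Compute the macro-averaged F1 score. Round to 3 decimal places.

0.457

Per-class F1 score (2·TP/(2·TP+FP+FN)):
  0: TP=127, FP=151+158=309, FN=63+72=135 → 254/698 = 0.3639
  1: TP=273, FP=63+131=194, FN=151+140=291 → 546/1031 = 0.5296
  2: TP=230, FP=72+140=212, FN=158+131=289 → 460/961 = 0.4787
Macro-F1 score = mean = (0.3639 + 0.5296 + 0.4787) / 3 = 0.457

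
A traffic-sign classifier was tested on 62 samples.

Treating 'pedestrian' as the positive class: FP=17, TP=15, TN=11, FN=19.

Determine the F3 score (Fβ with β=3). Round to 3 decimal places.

Fβ = (1+β²)·TP / ((1+β²)·TP + β²·FN + FP), with β²=9
= 10·15 / (10·15 + 9·19 + 17) = 0.444

0.444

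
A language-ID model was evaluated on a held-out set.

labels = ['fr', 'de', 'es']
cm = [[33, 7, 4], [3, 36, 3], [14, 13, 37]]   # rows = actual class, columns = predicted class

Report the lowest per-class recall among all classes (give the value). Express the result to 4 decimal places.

0.5781

Per-class recall (TP/(TP+FN)):
  fr: TP=33, FN=7+4=11 → 33/44 = 0.75000
  de: TP=36, FN=3+3=6 → 36/42 = 0.85714
  es: TP=37, FN=14+13=27 → 37/64 = 0.57813
Lowest is class 'es' with recall = 0.5781.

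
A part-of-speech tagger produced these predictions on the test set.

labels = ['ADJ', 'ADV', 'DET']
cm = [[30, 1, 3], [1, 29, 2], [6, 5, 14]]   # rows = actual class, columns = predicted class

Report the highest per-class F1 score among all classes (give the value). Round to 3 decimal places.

0.866

Per-class F1 score (2·TP/(2·TP+FP+FN)):
  ADJ: TP=30, FP=1+6=7, FN=1+3=4 → 60/71 = 0.8451
  ADV: TP=29, FP=1+5=6, FN=1+2=3 → 58/67 = 0.8657
  DET: TP=14, FP=3+2=5, FN=6+5=11 → 28/44 = 0.6364
Highest is class 'ADV' with F1 score = 0.866.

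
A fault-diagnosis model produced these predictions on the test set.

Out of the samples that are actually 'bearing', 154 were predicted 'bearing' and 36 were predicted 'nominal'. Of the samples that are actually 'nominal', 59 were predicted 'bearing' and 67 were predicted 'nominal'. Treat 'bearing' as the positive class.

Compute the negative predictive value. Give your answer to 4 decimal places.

NPV = TN/(TN+FN) = 67/(67+36) = 0.6505

0.6505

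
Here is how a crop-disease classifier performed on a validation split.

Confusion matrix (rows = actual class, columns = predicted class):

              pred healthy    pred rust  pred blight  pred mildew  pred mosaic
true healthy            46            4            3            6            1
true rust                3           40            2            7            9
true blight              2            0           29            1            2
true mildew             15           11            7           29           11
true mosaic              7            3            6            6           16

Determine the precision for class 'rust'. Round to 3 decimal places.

One-vs-rest for 'rust': TP = diagonal; FP = other classes predicted 'rust'; FN = 'rust' predicted as other.
precision = TP/(TP+FP).
rust: TP=40, FP=4+0+11+3=18 → 40/58 = 0.6897

0.690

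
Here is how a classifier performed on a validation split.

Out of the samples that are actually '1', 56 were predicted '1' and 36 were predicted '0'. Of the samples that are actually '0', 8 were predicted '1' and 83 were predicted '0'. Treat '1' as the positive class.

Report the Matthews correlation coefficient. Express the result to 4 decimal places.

MCC = (TP·TN − FP·FN) / √((TP+FP)(TP+FN)(TN+FP)(TN+FN))
Numerator = 56·83 − 8·36 = 4360
Denominator = √(64·92·91·119) = √63761152 = 7985.0580
MCC = 4360 / 7985.0580 = 0.5460

0.5460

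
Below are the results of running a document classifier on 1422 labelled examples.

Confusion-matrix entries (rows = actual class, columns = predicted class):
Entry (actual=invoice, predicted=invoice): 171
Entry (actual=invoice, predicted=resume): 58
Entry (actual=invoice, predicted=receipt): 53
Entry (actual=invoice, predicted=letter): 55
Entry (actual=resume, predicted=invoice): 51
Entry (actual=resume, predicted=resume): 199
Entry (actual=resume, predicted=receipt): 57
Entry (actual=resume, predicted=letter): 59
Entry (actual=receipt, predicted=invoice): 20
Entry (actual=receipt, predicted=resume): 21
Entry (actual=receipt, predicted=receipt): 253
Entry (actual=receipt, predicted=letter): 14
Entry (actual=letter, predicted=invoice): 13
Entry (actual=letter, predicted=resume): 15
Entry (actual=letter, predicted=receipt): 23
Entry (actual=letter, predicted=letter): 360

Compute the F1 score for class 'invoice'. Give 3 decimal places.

Treat 'invoice' as positive and all other classes as negative.
F1 score = 2·TP/(2·TP+FP+FN).
invoice: TP=171, FP=51+20+13=84, FN=58+53+55=166 → 342/592 = 0.5777

0.578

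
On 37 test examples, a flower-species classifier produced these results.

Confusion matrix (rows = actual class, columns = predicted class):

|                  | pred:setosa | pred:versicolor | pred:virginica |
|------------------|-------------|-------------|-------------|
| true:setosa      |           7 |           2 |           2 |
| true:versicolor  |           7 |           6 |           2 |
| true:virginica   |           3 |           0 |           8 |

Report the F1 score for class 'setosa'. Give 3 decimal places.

0.500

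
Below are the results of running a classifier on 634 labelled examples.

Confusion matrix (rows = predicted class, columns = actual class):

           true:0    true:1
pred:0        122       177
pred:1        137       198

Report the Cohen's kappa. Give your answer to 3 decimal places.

Observed agreement pₒ = trace/N = 320/634 = 0.5047
Expected agreement pₑ = Σ (rowᵢ·colᵢ)/N² = (259·299 + 375·335)/634² = 0.5052
κ = (pₒ − pₑ)/(1 − pₑ) = (0.5047 − 0.5052)/(1 − 0.5052) = -0.001

-0.001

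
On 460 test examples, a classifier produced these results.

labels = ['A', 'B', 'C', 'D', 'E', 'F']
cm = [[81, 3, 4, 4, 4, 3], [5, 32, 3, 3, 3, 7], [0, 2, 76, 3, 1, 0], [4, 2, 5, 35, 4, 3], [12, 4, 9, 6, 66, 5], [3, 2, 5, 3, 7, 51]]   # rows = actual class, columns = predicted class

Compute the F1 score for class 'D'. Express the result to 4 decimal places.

F1 score = 2·TP/(2·TP+FP+FN).
D: TP=35, FP=4+3+3+6+3=19, FN=4+2+5+4+3=18 → 70/107 = 0.65421

0.6542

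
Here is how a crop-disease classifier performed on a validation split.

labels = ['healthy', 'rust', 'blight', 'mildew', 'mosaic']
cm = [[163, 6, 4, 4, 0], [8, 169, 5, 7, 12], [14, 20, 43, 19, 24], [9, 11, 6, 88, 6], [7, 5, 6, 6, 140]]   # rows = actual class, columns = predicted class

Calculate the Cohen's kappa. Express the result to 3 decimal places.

0.709

Observed agreement pₒ = trace/N = 603/782 = 0.7711
Expected agreement pₑ = Σ (rowᵢ·colᵢ)/N² = (177·201 + 201·211 + 120·64 + 120·124 + 164·182)/782² = 0.2132
κ = (pₒ − pₑ)/(1 − pₑ) = (0.7711 − 0.2132)/(1 − 0.2132) = 0.709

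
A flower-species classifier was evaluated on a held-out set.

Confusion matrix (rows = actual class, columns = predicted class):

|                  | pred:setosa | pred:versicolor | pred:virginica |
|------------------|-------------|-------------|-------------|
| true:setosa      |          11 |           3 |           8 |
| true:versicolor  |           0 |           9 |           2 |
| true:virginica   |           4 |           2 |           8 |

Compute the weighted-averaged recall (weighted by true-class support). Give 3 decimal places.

Per-class recall (TP/(TP+FN)):
  setosa: TP=11, FN=3+8=11 → 11/22 = 0.5000
  versicolor: TP=9, FN=0+2=2 → 9/11 = 0.8182
  virginica: TP=8, FN=4+2=6 → 8/14 = 0.5714
Weighted-recall = Σ (supportᵢ/N)·recallᵢ with N=47: (22/47)·0.5000 + (11/47)·0.8182 + (14/47)·0.5714 = 0.596

0.596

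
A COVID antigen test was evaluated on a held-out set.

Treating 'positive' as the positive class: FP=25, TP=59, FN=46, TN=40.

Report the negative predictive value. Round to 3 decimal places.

NPV = TN/(TN+FN) = 40/(40+46) = 0.465

0.465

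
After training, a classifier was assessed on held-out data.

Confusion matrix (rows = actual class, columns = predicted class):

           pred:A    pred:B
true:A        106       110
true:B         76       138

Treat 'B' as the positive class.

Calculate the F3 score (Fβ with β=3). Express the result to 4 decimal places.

0.6348

Fβ = (1+β²)·TP / ((1+β²)·TP + β²·FN + FP), with β²=9
= 10·138 / (10·138 + 9·76 + 110) = 0.6348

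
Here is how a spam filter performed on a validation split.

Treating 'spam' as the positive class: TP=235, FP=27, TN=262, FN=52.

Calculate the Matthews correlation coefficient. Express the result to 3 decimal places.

MCC = (TP·TN − FP·FN) / √((TP+FP)(TP+FN)(TN+FP)(TN+FN))
Numerator = 235·262 − 27·52 = 60166
Denominator = √(262·287·289·314) = √6823554724 = 82604.8105
MCC = 60166 / 82604.8105 = 0.728

0.728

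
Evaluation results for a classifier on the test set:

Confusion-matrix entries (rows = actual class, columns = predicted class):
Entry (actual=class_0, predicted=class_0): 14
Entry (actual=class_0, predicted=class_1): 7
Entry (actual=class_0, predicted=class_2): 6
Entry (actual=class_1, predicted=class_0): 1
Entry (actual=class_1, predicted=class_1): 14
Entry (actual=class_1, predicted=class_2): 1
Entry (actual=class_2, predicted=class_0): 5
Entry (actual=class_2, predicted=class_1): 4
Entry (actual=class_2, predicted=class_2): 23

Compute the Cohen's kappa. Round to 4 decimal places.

0.5168

Observed agreement pₒ = trace/N = 51/75 = 0.68000
Expected agreement pₑ = Σ (rowᵢ·colᵢ)/N² = (27·20 + 16·25 + 32·30)/75² = 0.33778
κ = (pₒ − pₑ)/(1 − pₑ) = (0.68000 − 0.33778)/(1 − 0.33778) = 0.5168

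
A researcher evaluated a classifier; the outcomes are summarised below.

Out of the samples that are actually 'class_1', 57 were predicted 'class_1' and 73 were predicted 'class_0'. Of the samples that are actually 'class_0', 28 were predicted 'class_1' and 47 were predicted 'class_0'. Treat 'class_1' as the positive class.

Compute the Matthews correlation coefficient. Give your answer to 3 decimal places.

MCC = (TP·TN − FP·FN) / √((TP+FP)(TP+FN)(TN+FP)(TN+FN))
Numerator = 57·47 − 28·73 = 635
Denominator = √(85·130·75·120) = √99450000 = 9972.4621
MCC = 635 / 9972.4621 = 0.064

0.064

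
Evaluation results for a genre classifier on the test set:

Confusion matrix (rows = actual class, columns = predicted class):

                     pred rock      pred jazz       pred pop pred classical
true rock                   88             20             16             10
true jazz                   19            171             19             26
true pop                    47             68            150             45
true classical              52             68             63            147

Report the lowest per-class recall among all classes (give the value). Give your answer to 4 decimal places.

Per-class recall (TP/(TP+FN)):
  rock: TP=88, FN=20+16+10=46 → 88/134 = 0.65672
  jazz: TP=171, FN=19+19+26=64 → 171/235 = 0.72766
  pop: TP=150, FN=47+68+45=160 → 150/310 = 0.48387
  classical: TP=147, FN=52+68+63=183 → 147/330 = 0.44545
Lowest is class 'classical' with recall = 0.4455.

0.4455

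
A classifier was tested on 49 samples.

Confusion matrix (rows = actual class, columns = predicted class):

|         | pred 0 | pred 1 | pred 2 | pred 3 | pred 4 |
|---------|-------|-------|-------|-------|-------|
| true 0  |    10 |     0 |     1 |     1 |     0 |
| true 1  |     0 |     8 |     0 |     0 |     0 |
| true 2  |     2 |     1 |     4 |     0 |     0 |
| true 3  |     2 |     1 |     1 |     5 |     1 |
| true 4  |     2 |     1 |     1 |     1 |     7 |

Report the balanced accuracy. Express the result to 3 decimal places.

0.698

Balanced accuracy = mean of per-class recall.
  0: recall = 10/12 = 0.8333
  1: recall = 8/8 = 1.0000
  2: recall = 4/7 = 0.5714
  3: recall = 5/10 = 0.5000
  4: recall = 7/12 = 0.5833
Mean = (0.8333 + 1.0000 + 0.5714 + 0.5000 + 0.5833) / 5 = 0.698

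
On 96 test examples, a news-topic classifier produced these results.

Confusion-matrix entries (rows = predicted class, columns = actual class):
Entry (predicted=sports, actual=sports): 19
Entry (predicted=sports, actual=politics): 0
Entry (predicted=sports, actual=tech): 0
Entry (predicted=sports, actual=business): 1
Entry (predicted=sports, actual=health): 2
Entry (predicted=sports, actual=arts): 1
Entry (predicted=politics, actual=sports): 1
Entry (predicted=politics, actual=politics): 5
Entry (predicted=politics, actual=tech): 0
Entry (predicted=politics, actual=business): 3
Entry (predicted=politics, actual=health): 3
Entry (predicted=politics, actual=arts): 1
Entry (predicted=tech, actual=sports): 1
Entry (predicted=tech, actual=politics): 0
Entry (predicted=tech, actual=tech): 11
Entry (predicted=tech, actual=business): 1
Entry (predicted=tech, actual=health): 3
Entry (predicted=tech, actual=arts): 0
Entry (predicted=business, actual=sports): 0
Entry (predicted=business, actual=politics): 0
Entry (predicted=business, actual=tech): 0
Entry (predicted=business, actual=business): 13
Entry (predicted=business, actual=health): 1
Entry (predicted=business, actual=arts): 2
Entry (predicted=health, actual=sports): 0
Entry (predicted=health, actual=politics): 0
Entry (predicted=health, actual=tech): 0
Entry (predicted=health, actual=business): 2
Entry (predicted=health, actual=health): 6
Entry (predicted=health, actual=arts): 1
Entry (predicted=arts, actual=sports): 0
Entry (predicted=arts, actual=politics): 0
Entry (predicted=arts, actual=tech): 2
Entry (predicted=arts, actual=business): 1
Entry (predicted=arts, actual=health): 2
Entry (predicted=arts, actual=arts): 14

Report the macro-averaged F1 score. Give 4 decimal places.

0.6798

Per-class F1 score (2·TP/(2·TP+FP+FN)):
  sports: TP=19, FP=0+0+1+2+1=4, FN=1+1+0+0+0=2 → 38/44 = 0.86364
  politics: TP=5, FP=1+0+3+3+1=8, FN=0+0+0+0+0=0 → 10/18 = 0.55556
  tech: TP=11, FP=1+0+1+3+0=5, FN=0+0+0+0+2=2 → 22/29 = 0.75862
  business: TP=13, FP=0+0+0+1+2=3, FN=1+3+1+2+1=8 → 26/37 = 0.70270
  health: TP=6, FP=0+0+0+2+1=3, FN=2+3+3+1+2=11 → 12/26 = 0.46154
  arts: TP=14, FP=0+0+2+1+2=5, FN=1+1+0+2+1=5 → 28/38 = 0.73684
Macro-F1 score = mean = (0.86364 + 0.55556 + 0.75862 + 0.70270 + 0.46154 + 0.73684) / 6 = 0.6798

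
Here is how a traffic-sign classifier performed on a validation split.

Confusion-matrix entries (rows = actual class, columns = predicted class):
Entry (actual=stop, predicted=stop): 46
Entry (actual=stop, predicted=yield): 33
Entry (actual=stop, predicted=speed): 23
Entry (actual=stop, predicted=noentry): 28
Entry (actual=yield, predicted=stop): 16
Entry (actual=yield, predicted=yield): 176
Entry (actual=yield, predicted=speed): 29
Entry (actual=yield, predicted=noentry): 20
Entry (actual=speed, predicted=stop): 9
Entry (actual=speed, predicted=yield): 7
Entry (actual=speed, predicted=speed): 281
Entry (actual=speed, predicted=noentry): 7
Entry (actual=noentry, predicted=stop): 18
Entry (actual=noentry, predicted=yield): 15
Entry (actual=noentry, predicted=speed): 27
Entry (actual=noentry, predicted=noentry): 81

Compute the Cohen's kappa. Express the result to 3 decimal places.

0.597

Observed agreement pₒ = trace/N = 584/816 = 0.7157
Expected agreement pₑ = Σ (rowᵢ·colᵢ)/N² = (130·89 + 241·231 + 304·360 + 141·136)/816² = 0.2941
κ = (pₒ − pₑ)/(1 − pₑ) = (0.7157 − 0.2941)/(1 − 0.2941) = 0.597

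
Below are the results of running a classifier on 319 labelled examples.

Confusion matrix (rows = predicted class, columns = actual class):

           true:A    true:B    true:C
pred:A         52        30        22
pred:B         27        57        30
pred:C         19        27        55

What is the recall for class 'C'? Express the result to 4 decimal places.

Treat 'C' as positive and all other classes as negative.
recall = TP/(TP+FN).
C: TP=55, FN=22+30=52 → 55/107 = 0.51402

0.5140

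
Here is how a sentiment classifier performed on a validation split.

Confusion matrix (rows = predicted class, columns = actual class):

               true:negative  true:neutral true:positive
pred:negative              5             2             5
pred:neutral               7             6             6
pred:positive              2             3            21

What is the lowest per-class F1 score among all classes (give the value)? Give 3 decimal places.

Per-class F1 score (2·TP/(2·TP+FP+FN)):
  negative: TP=5, FP=2+5=7, FN=7+2=9 → 10/26 = 0.3846
  neutral: TP=6, FP=7+6=13, FN=2+3=5 → 12/30 = 0.4000
  positive: TP=21, FP=2+3=5, FN=5+6=11 → 42/58 = 0.7241
Lowest is class 'negative' with F1 score = 0.385.

0.385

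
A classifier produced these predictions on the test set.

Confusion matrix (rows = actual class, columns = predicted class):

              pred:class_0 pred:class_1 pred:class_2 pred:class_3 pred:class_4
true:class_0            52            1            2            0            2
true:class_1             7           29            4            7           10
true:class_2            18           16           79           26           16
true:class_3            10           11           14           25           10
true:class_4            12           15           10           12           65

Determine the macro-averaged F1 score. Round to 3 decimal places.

0.534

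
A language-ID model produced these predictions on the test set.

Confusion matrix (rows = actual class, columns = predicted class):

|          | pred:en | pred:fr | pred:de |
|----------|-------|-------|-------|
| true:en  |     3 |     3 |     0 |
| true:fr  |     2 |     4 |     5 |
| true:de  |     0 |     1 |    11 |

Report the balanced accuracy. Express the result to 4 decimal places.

0.5934

Balanced accuracy = mean of per-class recall.
  en: recall = 3/6 = 0.50000
  fr: recall = 4/11 = 0.36364
  de: recall = 11/12 = 0.91667
Mean = (0.50000 + 0.36364 + 0.91667) / 3 = 0.5934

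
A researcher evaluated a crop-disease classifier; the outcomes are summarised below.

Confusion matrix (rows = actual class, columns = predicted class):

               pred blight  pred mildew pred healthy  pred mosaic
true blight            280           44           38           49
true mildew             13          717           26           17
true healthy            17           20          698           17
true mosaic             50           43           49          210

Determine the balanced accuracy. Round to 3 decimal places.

0.783

Balanced accuracy = mean of per-class recall.
  blight: recall = 280/411 = 0.6813
  mildew: recall = 717/773 = 0.9276
  healthy: recall = 698/752 = 0.9282
  mosaic: recall = 210/352 = 0.5966
Mean = (0.6813 + 0.9276 + 0.9282 + 0.5966) / 4 = 0.783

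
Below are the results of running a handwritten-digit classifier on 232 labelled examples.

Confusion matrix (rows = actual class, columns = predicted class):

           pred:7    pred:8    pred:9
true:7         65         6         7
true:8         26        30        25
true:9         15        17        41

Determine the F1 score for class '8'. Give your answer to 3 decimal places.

0.448

Treat '8' as positive and all other classes as negative.
F1 score = 2·TP/(2·TP+FP+FN).
8: TP=30, FP=6+17=23, FN=26+25=51 → 60/134 = 0.4478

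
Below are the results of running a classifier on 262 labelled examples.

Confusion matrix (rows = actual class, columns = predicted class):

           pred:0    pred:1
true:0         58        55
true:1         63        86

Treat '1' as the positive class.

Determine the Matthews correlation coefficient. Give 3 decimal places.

0.090

MCC = (TP·TN − FP·FN) / √((TP+FP)(TP+FN)(TN+FP)(TN+FN))
Numerator = 86·58 − 55·63 = 1523
Denominator = √(141·149·113·121) = √287256057 = 16948.6299
MCC = 1523 / 16948.6299 = 0.090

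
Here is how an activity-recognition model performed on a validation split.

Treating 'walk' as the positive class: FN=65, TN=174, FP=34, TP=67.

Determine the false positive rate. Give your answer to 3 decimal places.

FPR = FP/(FP+TN) = 34/(34+174) = 0.163

0.163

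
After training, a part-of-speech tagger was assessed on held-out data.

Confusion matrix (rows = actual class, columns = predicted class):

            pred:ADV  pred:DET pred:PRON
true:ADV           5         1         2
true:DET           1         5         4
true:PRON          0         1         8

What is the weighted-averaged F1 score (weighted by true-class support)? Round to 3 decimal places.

0.661

Per-class F1 score (2·TP/(2·TP+FP+FN)):
  ADV: TP=5, FP=1+0=1, FN=1+2=3 → 10/14 = 0.7143
  DET: TP=5, FP=1+1=2, FN=1+4=5 → 10/17 = 0.5882
  PRON: TP=8, FP=2+4=6, FN=0+1=1 → 16/23 = 0.6957
Weighted-F1 score = Σ (supportᵢ/N)·F1 scoreᵢ with N=27: (8/27)·0.7143 + (10/27)·0.5882 + (9/27)·0.6957 = 0.661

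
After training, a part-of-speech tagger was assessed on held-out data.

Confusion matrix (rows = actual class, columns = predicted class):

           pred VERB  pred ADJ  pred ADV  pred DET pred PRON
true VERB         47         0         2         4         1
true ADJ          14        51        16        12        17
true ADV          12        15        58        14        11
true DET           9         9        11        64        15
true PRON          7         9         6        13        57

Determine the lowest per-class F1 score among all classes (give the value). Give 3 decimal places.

Per-class F1 score (2·TP/(2·TP+FP+FN)):
  VERB: TP=47, FP=14+12+9+7=42, FN=0+2+4+1=7 → 94/143 = 0.6573
  ADJ: TP=51, FP=0+15+9+9=33, FN=14+16+12+17=59 → 102/194 = 0.5258
  ADV: TP=58, FP=2+16+11+6=35, FN=12+15+14+11=52 → 116/203 = 0.5714
  DET: TP=64, FP=4+12+14+13=43, FN=9+9+11+15=44 → 128/215 = 0.5953
  PRON: TP=57, FP=1+17+11+15=44, FN=7+9+6+13=35 → 114/193 = 0.5907
Lowest is class 'ADJ' with F1 score = 0.526.

0.526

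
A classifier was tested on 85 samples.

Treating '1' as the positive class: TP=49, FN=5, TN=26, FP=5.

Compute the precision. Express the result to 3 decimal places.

0.907

Precision = TP/(TP+FP) = 49/(49+5) = 49/54 = 0.907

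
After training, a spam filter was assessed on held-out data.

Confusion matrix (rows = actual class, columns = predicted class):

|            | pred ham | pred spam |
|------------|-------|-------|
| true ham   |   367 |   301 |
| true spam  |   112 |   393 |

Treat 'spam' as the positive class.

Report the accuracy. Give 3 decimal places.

0.648

Accuracy = (TP+TN)/N = (393+367)/1173 = 0.648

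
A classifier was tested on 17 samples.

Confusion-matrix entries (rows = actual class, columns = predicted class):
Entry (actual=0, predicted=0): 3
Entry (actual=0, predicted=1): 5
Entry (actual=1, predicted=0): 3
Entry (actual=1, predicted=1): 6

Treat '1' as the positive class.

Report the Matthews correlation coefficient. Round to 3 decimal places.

MCC = (TP·TN − FP·FN) / √((TP+FP)(TP+FN)(TN+FP)(TN+FN))
Numerator = 6·3 − 5·3 = 3
Denominator = √(11·9·8·6) = √4752 = 68.9348
MCC = 3 / 68.9348 = 0.044

0.044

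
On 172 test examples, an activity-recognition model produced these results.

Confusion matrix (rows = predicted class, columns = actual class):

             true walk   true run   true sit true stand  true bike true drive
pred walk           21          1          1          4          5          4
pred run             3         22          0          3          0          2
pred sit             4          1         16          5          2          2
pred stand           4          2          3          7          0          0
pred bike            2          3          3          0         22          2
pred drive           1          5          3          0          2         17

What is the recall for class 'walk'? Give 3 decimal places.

0.600

Treat 'walk' as positive and all other classes as negative.
recall = TP/(TP+FN).
walk: TP=21, FN=3+4+4+2+1=14 → 21/35 = 0.6000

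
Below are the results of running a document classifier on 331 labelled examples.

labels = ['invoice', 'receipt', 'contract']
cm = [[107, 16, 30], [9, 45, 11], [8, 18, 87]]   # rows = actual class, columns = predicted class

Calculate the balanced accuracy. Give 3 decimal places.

Balanced accuracy = mean of per-class recall.
  invoice: recall = 107/153 = 0.6993
  receipt: recall = 45/65 = 0.6923
  contract: recall = 87/113 = 0.7699
Mean = (0.6993 + 0.6923 + 0.7699) / 3 = 0.721

0.721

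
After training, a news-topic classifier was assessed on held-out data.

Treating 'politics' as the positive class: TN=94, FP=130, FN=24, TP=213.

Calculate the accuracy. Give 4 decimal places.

0.6659

Accuracy = (TP+TN)/N = (213+94)/461 = 0.6659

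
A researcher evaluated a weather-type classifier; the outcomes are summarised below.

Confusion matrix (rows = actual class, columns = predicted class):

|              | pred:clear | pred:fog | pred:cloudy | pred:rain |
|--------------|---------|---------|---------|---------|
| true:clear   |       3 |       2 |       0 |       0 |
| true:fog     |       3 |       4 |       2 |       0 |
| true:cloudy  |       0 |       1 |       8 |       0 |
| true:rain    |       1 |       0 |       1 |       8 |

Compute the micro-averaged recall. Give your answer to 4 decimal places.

Micro-averaging pools counts across classes: ΣTP=23, ΣFP=10, ΣFN=10.
Micro-recall = TP/(TP+FN) on pooled counts = 0.6970 (equals overall accuracy in single-label multiclass).

0.6970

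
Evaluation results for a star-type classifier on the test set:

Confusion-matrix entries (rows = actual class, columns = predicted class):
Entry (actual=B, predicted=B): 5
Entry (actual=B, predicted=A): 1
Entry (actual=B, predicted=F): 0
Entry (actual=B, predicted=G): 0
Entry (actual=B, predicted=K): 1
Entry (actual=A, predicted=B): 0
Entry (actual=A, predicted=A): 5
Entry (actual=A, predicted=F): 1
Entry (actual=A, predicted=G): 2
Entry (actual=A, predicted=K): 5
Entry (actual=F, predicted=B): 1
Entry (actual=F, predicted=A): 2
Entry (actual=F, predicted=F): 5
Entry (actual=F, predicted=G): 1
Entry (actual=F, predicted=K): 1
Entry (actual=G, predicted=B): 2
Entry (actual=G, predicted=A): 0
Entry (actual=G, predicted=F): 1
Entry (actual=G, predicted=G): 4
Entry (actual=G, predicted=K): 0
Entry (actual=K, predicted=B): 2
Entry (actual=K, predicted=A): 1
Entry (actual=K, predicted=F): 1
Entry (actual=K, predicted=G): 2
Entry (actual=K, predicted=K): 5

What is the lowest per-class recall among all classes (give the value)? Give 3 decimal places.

0.385

Per-class recall (TP/(TP+FN)):
  B: TP=5, FN=1+0+0+1=2 → 5/7 = 0.7143
  A: TP=5, FN=0+1+2+5=8 → 5/13 = 0.3846
  F: TP=5, FN=1+2+1+1=5 → 5/10 = 0.5000
  G: TP=4, FN=2+0+1+0=3 → 4/7 = 0.5714
  K: TP=5, FN=2+1+1+2=6 → 5/11 = 0.4545
Lowest is class 'A' with recall = 0.385.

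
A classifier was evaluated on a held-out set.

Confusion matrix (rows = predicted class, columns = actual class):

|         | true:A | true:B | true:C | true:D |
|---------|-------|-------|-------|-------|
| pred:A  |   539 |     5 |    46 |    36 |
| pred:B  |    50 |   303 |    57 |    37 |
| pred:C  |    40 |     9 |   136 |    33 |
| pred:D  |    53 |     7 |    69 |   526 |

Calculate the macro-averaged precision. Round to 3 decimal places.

Per-class precision (TP/(TP+FP)):
  A: TP=539, FP=5+46+36=87 → 539/626 = 0.8610
  B: TP=303, FP=50+57+37=144 → 303/447 = 0.6779
  C: TP=136, FP=40+9+33=82 → 136/218 = 0.6239
  D: TP=526, FP=53+7+69=129 → 526/655 = 0.8031
Macro-precision = mean = (0.8610 + 0.6779 + 0.6239 + 0.8031) / 4 = 0.741

0.741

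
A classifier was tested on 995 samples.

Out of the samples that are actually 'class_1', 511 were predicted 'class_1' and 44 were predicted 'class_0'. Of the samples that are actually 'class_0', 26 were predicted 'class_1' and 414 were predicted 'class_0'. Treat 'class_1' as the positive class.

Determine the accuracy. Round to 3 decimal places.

0.930

Accuracy = (TP+TN)/N = (511+414)/995 = 0.930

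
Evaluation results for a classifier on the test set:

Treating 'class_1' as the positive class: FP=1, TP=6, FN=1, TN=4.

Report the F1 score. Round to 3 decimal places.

0.857

Precision = TP/(TP+FP) = 6/7 = 0.8571
Recall = TP/(TP+FN) = 6/7 = 0.8571
F1 = 2·TP/(2·TP+FP+FN) = 12/14 = 0.857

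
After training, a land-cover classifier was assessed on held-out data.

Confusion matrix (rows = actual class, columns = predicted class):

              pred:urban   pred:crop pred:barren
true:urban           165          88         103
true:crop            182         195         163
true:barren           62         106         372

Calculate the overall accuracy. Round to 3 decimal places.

Accuracy = trace / total = (165+195+372=732) / 1436 = 732/1436 = 0.510

0.510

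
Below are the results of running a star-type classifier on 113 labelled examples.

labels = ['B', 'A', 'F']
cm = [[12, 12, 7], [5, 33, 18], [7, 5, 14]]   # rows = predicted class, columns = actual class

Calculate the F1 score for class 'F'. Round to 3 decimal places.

Treat 'F' as positive and all other classes as negative.
F1 score = 2·TP/(2·TP+FP+FN).
F: TP=14, FP=7+5=12, FN=7+18=25 → 28/65 = 0.4308

0.431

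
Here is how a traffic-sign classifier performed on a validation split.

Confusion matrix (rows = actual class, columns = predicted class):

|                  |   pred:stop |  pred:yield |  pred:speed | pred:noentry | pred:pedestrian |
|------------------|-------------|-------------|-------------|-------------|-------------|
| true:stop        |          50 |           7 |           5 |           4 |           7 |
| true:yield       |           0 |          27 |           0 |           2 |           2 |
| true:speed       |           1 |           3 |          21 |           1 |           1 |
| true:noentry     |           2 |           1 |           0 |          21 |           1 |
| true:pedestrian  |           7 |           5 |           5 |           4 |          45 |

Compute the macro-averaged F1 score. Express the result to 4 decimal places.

0.7361

Per-class F1 score (2·TP/(2·TP+FP+FN)):
  stop: TP=50, FP=0+1+2+7=10, FN=7+5+4+7=23 → 100/133 = 0.75188
  yield: TP=27, FP=7+3+1+5=16, FN=0+0+2+2=4 → 54/74 = 0.72973
  speed: TP=21, FP=5+0+0+5=10, FN=1+3+1+1=6 → 42/58 = 0.72414
  noentry: TP=21, FP=4+2+1+4=11, FN=2+1+0+1=4 → 42/57 = 0.73684
  pedestrian: TP=45, FP=7+2+1+1=11, FN=7+5+5+4=21 → 90/122 = 0.73770
Macro-F1 score = mean = (0.75188 + 0.72973 + 0.72414 + 0.73684 + 0.73770) / 5 = 0.7361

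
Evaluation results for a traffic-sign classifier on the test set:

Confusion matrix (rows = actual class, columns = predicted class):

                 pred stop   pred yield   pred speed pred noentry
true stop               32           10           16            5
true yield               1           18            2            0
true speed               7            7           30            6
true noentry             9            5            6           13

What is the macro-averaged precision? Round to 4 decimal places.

0.5501

Per-class precision (TP/(TP+FP)):
  stop: TP=32, FP=1+7+9=17 → 32/49 = 0.65306
  yield: TP=18, FP=10+7+5=22 → 18/40 = 0.45000
  speed: TP=30, FP=16+2+6=24 → 30/54 = 0.55556
  noentry: TP=13, FP=5+0+6=11 → 13/24 = 0.54167
Macro-precision = mean = (0.65306 + 0.45000 + 0.55556 + 0.54167) / 4 = 0.5501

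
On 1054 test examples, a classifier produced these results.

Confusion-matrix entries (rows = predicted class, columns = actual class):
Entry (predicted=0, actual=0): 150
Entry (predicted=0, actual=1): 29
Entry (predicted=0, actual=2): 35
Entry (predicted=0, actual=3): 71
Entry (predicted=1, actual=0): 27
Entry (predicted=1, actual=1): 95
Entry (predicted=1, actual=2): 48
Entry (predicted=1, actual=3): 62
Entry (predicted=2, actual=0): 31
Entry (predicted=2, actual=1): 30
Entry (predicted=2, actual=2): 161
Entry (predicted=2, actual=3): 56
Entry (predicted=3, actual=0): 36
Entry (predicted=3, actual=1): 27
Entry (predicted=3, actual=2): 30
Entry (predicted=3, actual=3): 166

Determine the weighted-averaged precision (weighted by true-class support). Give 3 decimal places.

Per-class precision (TP/(TP+FP)):
  0: TP=150, FP=29+35+71=135 → 150/285 = 0.5263
  1: TP=95, FP=27+48+62=137 → 95/232 = 0.4095
  2: TP=161, FP=31+30+56=117 → 161/278 = 0.5791
  3: TP=166, FP=36+27+30=93 → 166/259 = 0.6409
Weighted-precision = Σ (supportᵢ/N)·precisionᵢ with N=1054: (244/1054)·0.5263 + (181/1054)·0.4095 + (274/1054)·0.5791 + (355/1054)·0.6409 = 0.559

0.559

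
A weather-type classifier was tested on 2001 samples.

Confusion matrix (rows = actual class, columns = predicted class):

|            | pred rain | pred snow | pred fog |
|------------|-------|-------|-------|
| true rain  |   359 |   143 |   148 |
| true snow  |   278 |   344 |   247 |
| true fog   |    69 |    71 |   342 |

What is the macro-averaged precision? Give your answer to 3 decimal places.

0.530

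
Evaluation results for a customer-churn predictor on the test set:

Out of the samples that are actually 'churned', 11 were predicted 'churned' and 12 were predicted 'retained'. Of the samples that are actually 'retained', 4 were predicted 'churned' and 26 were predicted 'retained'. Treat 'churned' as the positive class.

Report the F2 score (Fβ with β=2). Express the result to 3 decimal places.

0.514

Fβ = (1+β²)·TP / ((1+β²)·TP + β²·FN + FP), with β²=4
= 5·11 / (5·11 + 4·12 + 4) = 0.514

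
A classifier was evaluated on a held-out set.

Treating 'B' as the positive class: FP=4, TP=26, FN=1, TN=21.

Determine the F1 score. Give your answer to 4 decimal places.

Precision = TP/(TP+FP) = 26/30 = 0.8667
Recall = TP/(TP+FN) = 26/27 = 0.9630
F1 = 2·TP/(2·TP+FP+FN) = 52/57 = 0.9123

0.9123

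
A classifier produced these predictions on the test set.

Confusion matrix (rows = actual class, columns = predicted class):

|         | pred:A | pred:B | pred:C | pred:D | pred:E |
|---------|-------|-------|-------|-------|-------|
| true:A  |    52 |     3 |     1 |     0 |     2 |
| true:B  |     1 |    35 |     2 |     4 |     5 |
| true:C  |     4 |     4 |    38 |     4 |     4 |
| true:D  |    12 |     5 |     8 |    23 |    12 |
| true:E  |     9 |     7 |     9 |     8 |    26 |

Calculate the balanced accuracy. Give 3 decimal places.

Balanced accuracy = mean of per-class recall.
  A: recall = 52/58 = 0.8966
  B: recall = 35/47 = 0.7447
  C: recall = 38/54 = 0.7037
  D: recall = 23/60 = 0.3833
  E: recall = 26/59 = 0.4407
Mean = (0.8966 + 0.7447 + 0.7037 + 0.3833 + 0.4407) / 5 = 0.634

0.634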